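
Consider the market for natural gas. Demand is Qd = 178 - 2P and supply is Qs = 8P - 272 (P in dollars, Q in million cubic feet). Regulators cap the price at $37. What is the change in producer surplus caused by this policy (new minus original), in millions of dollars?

-448

Without the control the market clears where 178 - 2P = 8P - 272, i.e. P* = 45 and Q* = 88.
The ceiling of 37 is below the equilibrium price 45, so it binds.
At P = 37: Qd = 178 - 2·37 = 104 and Qs = 8·37 - 272 = 24.
Producer surplus without the control is ½ · (45 - 34) · 88 = 484.
With the ceiling, producers sell 24 units at 37, so PS = ½ · (37 - 34) · 24 = 36.
Change in producer surplus = 36 - 484 = -448.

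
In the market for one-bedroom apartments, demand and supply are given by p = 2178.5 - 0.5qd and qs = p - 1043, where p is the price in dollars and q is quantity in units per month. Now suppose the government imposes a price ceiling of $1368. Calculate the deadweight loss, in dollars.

139968

Rearranging demand gives qd = 4357 - 2p. In a free market, 4357 - 2p = p - 1043 gives the equilibrium p* = 1800, q* = 757.
Because the ceiling (1368) lies below the market-clearing price, it is binding.
At p = 1368: qd = 4357 - 2·1368 = 1621 and qs = 1368 - 1043 = 325.
Quantity traded falls to 325. At q = 325 the demand price is (4357 - 325)/2 = 2016 and the supply price is 1043 + 325 = 1368.
Deadweight loss = ½ · (2016 - 1368) · (757 - 325) = ½ · 648 · 432 = 139968.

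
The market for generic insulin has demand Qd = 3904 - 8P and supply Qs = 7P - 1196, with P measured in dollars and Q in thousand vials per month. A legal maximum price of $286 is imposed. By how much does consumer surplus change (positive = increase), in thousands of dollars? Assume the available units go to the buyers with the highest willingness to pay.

34593.75

Equilibrium: 3904 - 8P = 7P - 1196, so 5100 = 15P and P* = 340, Q* = 1184.
The ceiling of 286 is below the equilibrium price 340, so it binds.
At P = 286: Qd = 3904 - 8·286 = 1616 and Qs = 7·286 - 1196 = 806.
Consumer surplus without the control is ½ · (488 - 340) · 1184 = 87616.
With the ceiling, 806 units are sold at 286 (assume they go to the highest-value buyers). The demand price at Q = 806 is 387.25, so CS = ½ · [(488 - 286) + (387.25 - 286)] · 806 = 122209.75.
Change in consumer surplus = 122209.75 - 87616 = 34593.75.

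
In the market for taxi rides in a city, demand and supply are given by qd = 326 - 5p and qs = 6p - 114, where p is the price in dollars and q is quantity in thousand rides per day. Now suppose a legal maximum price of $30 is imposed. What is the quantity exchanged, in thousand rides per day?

66

In a free market, 326 - 5p = 6p - 114 gives the equilibrium p* = 40, q* = 126.
Because the ceiling (30) lies below the market-clearing price, it is binding.
At p = 30: qd = 326 - 5·30 = 176 and qs = 6·30 - 114 = 66.
The quantity actually transacted is the short side, supply: 66.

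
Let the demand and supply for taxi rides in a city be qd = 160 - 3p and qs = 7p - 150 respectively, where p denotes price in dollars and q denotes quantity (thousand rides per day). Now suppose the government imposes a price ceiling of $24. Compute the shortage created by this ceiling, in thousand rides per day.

Setting quantity demanded equal to quantity supplied, 160 - 3p = 7p - 150, gives p* = 31 and q* = 67.
The ceiling of 24 is below the equilibrium price 31, so it binds.
At p = 24: qd = 160 - 3·24 = 88 and qs = 7·24 - 150 = 18.
Shortage = qd - qs = 88 - 18 = 70.

70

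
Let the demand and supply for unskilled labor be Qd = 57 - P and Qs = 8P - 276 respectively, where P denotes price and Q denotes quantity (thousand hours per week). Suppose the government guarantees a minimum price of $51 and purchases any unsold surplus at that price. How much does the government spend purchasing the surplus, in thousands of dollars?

Setting quantity demanded equal to quantity supplied, 57 - P = 8P - 276, gives P* = 37 and Q* = 20.
Because the floor (51) lies above the market-clearing price, it is binding.
At P = 51: Qd = 57 - 51 = 6 and Qs = 8·51 - 276 = 132.
Surplus = Qs - Qd = 126.
Government expenditure = surplus × support price = 126 × 51 = 6426.

6426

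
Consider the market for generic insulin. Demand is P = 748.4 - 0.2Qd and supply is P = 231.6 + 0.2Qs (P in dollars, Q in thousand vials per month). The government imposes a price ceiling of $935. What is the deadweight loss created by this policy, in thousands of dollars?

Rearranging demand gives Qd = 3742 - 5P; rearranging supply gives Qs = 5P - 1158. Without the control the market clears where 3742 - 5P = 5P - 1158, i.e. P* = 490 and Q* = 1292.
Since 935 is above P* = 490, the ceiling does not bind and the free-market outcome prevails.
Since the control does not bind, no trades are prevented and deadweight loss is zero.

0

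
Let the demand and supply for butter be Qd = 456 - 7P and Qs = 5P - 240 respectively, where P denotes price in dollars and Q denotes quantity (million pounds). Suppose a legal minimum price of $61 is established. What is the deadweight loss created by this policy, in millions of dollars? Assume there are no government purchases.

Setting quantity demanded equal to quantity supplied, 456 - 7P = 5P - 240, gives P* = 58 and Q* = 50.
Because the floor (61) lies above the market-clearing price, it is binding.
At P = 61: Qd = 456 - 7·61 = 29 and Qs = 5·61 - 240 = 65.
Quantity traded falls to 29. At Q = 29 the demand price is (456 - 29)/7 = 61 and the supply price is (240 + 29)/5 = 53.8.
Deadweight loss = ½ · (61 - 53.8) · (50 - 29) = ½ · 7.2 · 21 = 75.6.

75.6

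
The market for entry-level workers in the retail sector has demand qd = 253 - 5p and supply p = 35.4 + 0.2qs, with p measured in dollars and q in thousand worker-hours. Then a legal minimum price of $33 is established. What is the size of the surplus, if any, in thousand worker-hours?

Rearranging supply gives qs = 5p - 177. Equilibrium: 253 - 5p = 5p - 177, so 430 = 10p and p* = 43, q* = 38.
Since 33 is below p* = 43, the floor does not bind and the free-market outcome prevails.
Since the control does not bind, there is no surplus.

0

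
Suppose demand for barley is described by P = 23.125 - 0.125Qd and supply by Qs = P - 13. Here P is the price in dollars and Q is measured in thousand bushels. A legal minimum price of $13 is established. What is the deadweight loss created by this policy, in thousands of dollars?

Rearranging demand gives Qd = 185 - 8P. Without the control the market clears where 185 - 8P = P - 13, i.e. P* = 22 and Q* = 9.
Since 13 is below P* = 22, the floor does not bind and the free-market outcome prevails.
Since the control does not bind, no trades are prevented and deadweight loss is zero.

0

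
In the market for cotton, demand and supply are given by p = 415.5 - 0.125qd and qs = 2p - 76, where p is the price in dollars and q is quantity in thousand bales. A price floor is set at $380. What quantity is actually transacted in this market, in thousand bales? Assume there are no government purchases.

Rearranging demand gives qd = 3324 - 8p. Setting quantity demanded equal to quantity supplied, 3324 - 8p = 2p - 76, gives p* = 340 and q* = 604.
The floor of 380 is above the equilibrium price 340, so it binds.
At p = 380: qd = 3324 - 8·380 = 284 and qs = 2·380 - 76 = 684.
The quantity actually transacted is the short side, demand: 284.

284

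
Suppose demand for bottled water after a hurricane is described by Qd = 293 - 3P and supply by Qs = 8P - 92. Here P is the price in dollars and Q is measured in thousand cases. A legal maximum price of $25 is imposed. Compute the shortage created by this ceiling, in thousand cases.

110

Equilibrium: 293 - 3P = 8P - 92, so 385 = 11P and P* = 35, Q* = 188.
Since 25 < 35, the ceiling is binding.
At P = 25: Qd = 293 - 3·25 = 218 and Qs = 8·25 - 92 = 108.
Shortage = Qd - Qs = 218 - 108 = 110.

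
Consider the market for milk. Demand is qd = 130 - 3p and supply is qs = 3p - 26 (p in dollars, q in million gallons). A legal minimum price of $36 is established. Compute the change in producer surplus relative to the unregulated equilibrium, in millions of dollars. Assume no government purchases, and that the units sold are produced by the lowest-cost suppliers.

Equilibrium: 130 - 3p = 3p - 26, so 156 = 6p and p* = 26, q* = 52.
The floor of 36 is above the equilibrium price 26, so it binds.
At p = 36: qd = 130 - 3·36 = 22 and qs = 3·36 - 26 = 82.
Producer surplus without the control is ½ · (26 - 26/3) · 52 = 1352/3.
With the floor, 22 units are sold at 36. The supply price at q = 22 is 16, so PS = ½ · [(36 - 26/3) + (36 - 16)] · 22 = 1562/3.
Change in producer surplus = 1562/3 - 1352/3 = 70.

70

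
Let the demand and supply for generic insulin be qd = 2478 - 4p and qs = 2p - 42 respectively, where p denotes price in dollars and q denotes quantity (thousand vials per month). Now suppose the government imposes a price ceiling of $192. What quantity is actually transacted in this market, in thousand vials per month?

Equilibrium: 2478 - 4p = 2p - 42, so 2520 = 6p and p* = 420, q* = 798.
Because the ceiling (192) lies below the market-clearing price, it is binding.
At p = 192: qd = 2478 - 4·192 = 1710 and qs = 2·192 - 42 = 342.
The quantity actually transacted is the short side, supply: 342.

342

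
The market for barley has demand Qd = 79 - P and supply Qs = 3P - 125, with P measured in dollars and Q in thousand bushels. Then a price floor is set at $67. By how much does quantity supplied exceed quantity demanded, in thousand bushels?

64

Setting quantity demanded equal to quantity supplied, 79 - P = 3P - 125, gives P* = 51 and Q* = 28.
Because the floor (67) lies above the market-clearing price, it is binding.
At P = 67: Qd = 79 - 67 = 12 and Qs = 3·67 - 125 = 76.
Surplus = Qs - Qd = 76 - 12 = 64.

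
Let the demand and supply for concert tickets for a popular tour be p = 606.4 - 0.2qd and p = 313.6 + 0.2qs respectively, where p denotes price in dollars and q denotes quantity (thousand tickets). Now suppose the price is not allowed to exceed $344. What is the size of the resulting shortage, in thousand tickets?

1160

Rearranging demand gives qd = 3032 - 5p; rearranging supply gives qs = 5p - 1568. In a free market, 3032 - 5p = 5p - 1568 gives the equilibrium p* = 460, q* = 732.
Since 344 < 460, the ceiling is binding.
At p = 344: qd = 3032 - 5·344 = 1312 and qs = 5·344 - 1568 = 152.
Shortage = qd - qs = 1312 - 152 = 1160.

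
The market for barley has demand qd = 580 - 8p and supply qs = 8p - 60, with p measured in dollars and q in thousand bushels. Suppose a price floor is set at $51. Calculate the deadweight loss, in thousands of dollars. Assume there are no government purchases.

Without the control the market clears where 580 - 8p = 8p - 60, i.e. p* = 40 and q* = 260.
Since 51 > 40, the floor is binding.
At p = 51: qd = 580 - 8·51 = 172 and qs = 8·51 - 60 = 348.
Quantity traded falls to 172. At q = 172 the demand price is (580 - 172)/8 = 51 and the supply price is (60 + 172)/8 = 29.
Deadweight loss = ½ · (51 - 29) · (260 - 172) = ½ · 22 · 88 = 968.

968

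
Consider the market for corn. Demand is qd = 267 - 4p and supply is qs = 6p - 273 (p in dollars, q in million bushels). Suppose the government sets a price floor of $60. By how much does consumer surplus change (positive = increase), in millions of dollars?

-234

In a free market, 267 - 4p = 6p - 273 gives the equilibrium p* = 54, q* = 51.
Since 60 > 54, the floor is binding.
At p = 60: qd = 267 - 4·60 = 27 and qs = 6·60 - 273 = 87.
Consumer surplus without the control is ½ · (66.75 - 54) · 51 = 325.125.
With the floor, consumers buy 27 units at 60, so CS = ½ · (66.75 - 60) · 27 = 91.125.
Change in consumer surplus = 91.125 - 325.125 = -234.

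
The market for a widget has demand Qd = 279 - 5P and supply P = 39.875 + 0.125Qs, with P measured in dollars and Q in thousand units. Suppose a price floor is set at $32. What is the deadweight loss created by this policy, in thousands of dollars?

Rearranging supply gives Qs = 8P - 319. In a free market, 279 - 5P = 8P - 319 gives the equilibrium P* = 46, Q* = 49.
Since 32 is below P* = 46, the floor does not bind and the free-market outcome prevails.
Since the control does not bind, no trades are prevented and deadweight loss is zero.

0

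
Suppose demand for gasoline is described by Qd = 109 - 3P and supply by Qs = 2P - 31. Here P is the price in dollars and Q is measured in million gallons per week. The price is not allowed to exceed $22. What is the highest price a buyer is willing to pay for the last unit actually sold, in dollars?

In a free market, 109 - 3P = 2P - 31 gives the equilibrium P* = 28, Q* = 25.
Because the ceiling (22) lies below the market-clearing price, it is binding.
At P = 22: Qd = 109 - 3·22 = 43 and Qs = 2·22 - 31 = 13.
Only 13 units reach the market. On the demand curve, the marginal buyer's willingness to pay at Q = 13 is (109 - 13)/3 = 32.

32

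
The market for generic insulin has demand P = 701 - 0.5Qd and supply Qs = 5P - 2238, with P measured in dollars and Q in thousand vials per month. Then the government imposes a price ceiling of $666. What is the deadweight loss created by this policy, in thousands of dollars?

Rearranging demand gives Qd = 1402 - 2P. In a free market, 1402 - 2P = 5P - 2238 gives the equilibrium P* = 520, Q* = 362.
The ceiling of 666 is above the equilibrium price 520, so it is not binding; the market clears at P* = 520, Q* = 362.
Since the control does not bind, no trades are prevented and deadweight loss is zero.

0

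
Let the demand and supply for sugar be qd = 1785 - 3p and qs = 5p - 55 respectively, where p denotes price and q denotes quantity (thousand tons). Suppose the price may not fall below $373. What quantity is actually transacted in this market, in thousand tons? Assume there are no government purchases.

666

Equilibrium: 1785 - 3p = 5p - 55, so 1840 = 8p and p* = 230, q* = 1095.
Because the floor (373) lies above the market-clearing price, it is binding.
At p = 373: qd = 1785 - 3·373 = 666 and qs = 5·373 - 55 = 1810.
The quantity actually transacted is the short side, demand: 666.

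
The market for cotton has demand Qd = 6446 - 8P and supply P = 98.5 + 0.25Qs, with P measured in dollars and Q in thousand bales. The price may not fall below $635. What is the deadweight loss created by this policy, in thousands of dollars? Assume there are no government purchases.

Rearranging supply gives Qs = 4P - 394. Equilibrium: 6446 - 8P = 4P - 394, so 6840 = 12P and P* = 570, Q* = 1886.
The floor of 635 is above the equilibrium price 570, so it binds.
At P = 635: Qd = 6446 - 8·635 = 1366 and Qs = 4·635 - 394 = 2146.
Quantity traded falls to 1366. At Q = 1366 the demand price is (6446 - 1366)/8 = 635 and the supply price is (394 + 1366)/4 = 440.
Deadweight loss = ½ · (635 - 440) · (1886 - 1366) = ½ · 195 · 520 = 50700.

50700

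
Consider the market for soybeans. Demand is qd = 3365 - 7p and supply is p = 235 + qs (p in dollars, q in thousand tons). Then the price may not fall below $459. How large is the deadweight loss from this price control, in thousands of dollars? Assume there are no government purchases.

2268

Rearranging supply gives qs = p - 235. Without the control the market clears where 3365 - 7p = p - 235, i.e. p* = 450 and q* = 215.
Because the floor (459) lies above the market-clearing price, it is binding.
At p = 459: qd = 3365 - 7·459 = 152 and qs = 459 - 235 = 224.
Quantity traded falls to 152. At q = 152 the demand price is (3365 - 152)/7 = 459 and the supply price is 235 + 152 = 387.
Deadweight loss = ½ · (459 - 387) · (215 - 152) = ½ · 72 · 63 = 2268.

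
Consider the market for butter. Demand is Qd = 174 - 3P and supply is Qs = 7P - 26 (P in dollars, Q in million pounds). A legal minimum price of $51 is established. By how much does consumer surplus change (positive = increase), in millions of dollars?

-2092.5

Without the control the market clears where 174 - 3P = 7P - 26, i.e. P* = 20 and Q* = 114.
Since 51 > 20, the floor is binding.
At P = 51: Qd = 174 - 3·51 = 21 and Qs = 7·51 - 26 = 331.
Consumer surplus without the control is ½ · (58 - 20) · 114 = 2166.
With the floor, consumers buy 21 units at 51, so CS = ½ · (58 - 51) · 21 = 73.5.
Change in consumer surplus = 73.5 - 2166 = -2092.5.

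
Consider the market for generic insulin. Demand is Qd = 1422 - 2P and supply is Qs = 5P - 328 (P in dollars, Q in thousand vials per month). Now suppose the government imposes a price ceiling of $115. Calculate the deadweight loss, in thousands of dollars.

159468.75

Without the control the market clears where 1422 - 2P = 5P - 328, i.e. P* = 250 and Q* = 922.
The ceiling of 115 is below the equilibrium price 250, so it binds.
At P = 115: Qd = 1422 - 2·115 = 1192 and Qs = 5·115 - 328 = 247.
Quantity traded falls to 247. At Q = 247 the demand price is (1422 - 247)/2 = 587.5 and the supply price is (328 + 247)/5 = 115.
Deadweight loss = ½ · (587.5 - 115) · (922 - 247) = ½ · 472.5 · 675 = 159468.75.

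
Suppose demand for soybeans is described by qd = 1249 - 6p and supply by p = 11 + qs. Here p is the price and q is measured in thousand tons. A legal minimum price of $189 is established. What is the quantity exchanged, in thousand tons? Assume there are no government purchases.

Rearranging supply gives qs = p - 11. Setting quantity demanded equal to quantity supplied, 1249 - 6p = p - 11, gives p* = 180 and q* = 169.
Since 189 > 180, the floor is binding.
At p = 189: qd = 1249 - 6·189 = 115 and qs = 189 - 11 = 178.
The quantity actually transacted is the short side, demand: 115.

115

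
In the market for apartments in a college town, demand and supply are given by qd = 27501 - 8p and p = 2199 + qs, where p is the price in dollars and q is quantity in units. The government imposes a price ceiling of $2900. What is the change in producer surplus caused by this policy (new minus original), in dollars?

-360400

Rearranging supply gives qs = p - 2199. In a free market, 27501 - 8p = p - 2199 gives the equilibrium p* = 3300, q* = 1101.
The ceiling of 2900 is below the equilibrium price 3300, so it binds.
At p = 2900: qd = 27501 - 8·2900 = 4301 and qs = 2900 - 2199 = 701.
Producer surplus without the control is ½ · (3300 - 2199) · 1101 = 606100.5.
With the ceiling, producers sell 701 units at 2900, so PS = ½ · (2900 - 2199) · 701 = 245700.5.
Change in producer surplus = 245700.5 - 606100.5 = -360400.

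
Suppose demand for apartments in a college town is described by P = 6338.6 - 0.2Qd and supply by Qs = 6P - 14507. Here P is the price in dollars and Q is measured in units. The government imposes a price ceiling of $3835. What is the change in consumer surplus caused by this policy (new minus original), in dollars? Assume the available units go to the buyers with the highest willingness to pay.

Rearranging demand gives Qd = 31693 - 5P. In a free market, 31693 - 5P = 6P - 14507 gives the equilibrium P* = 4200, Q* = 10693.
Because the ceiling (3835) lies below the market-clearing price, it is binding.
At P = 3835: Qd = 31693 - 5·3835 = 12518 and Qs = 6·3835 - 14507 = 8503.
Consumer surplus without the control is ½ · (6338.6 - 4200) · 10693 = 11434024.9.
With the ceiling, 8503 units are sold at 3835 (assume they go to the highest-value buyers). The demand price at Q = 8503 is 4638, so CS = ½ · [(6338.6 - 3835) + (4638 - 3835)] · 8503 = 14058009.9.
Change in consumer surplus = 14058009.9 - 11434024.9 = 2623985.

2623985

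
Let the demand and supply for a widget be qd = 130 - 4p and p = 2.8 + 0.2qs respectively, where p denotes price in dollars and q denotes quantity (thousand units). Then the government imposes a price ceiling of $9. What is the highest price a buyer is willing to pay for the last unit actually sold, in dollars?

Rearranging supply gives qs = 5p - 14. In a free market, 130 - 4p = 5p - 14 gives the equilibrium p* = 16, q* = 66.
Since 9 < 16, the ceiling is binding.
At p = 9: qd = 130 - 4·9 = 94 and qs = 5·9 - 14 = 31.
Only 31 units reach the market. On the demand curve, the marginal buyer's willingness to pay at q = 31 is (130 - 31)/4 = 24.75.

24.75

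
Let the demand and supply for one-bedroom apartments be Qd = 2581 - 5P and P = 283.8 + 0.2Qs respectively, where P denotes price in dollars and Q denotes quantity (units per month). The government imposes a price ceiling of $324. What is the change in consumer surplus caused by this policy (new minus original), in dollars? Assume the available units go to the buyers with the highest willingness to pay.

Rearranging supply gives Qs = 5P - 1419. Equilibrium: 2581 - 5P = 5P - 1419, so 4000 = 10P and P* = 400, Q* = 581.
The ceiling of 324 is below the equilibrium price 400, so it binds.
At P = 324: Qd = 2581 - 5·324 = 961 and Qs = 5·324 - 1419 = 201.
Consumer surplus without the control is ½ · (516.2 - 400) · 581 = 33756.1.
With the ceiling, 201 units are sold at 324 (assume they go to the highest-value buyers). The demand price at Q = 201 is 476, so CS = ½ · [(516.2 - 324) + (476 - 324)] · 201 = 34592.1.
Change in consumer surplus = 34592.1 - 33756.1 = 836.

836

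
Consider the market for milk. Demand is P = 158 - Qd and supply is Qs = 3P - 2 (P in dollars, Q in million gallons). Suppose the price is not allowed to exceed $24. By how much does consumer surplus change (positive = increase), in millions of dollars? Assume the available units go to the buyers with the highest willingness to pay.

-32

Rearranging demand gives Qd = 158 - P. Setting quantity demanded equal to quantity supplied, 158 - P = 3P - 2, gives P* = 40 and Q* = 118.
The ceiling of 24 is below the equilibrium price 40, so it binds.
At P = 24: Qd = 158 - 24 = 134 and Qs = 3·24 - 2 = 70.
Consumer surplus without the control is ½ · (158 - 40) · 118 = 6962.
With the ceiling, 70 units are sold at 24 (assume they go to the highest-value buyers). The demand price at Q = 70 is 88, so CS = ½ · [(158 - 24) + (88 - 24)] · 70 = 6930.
Change in consumer surplus = 6930 - 6962 = -32.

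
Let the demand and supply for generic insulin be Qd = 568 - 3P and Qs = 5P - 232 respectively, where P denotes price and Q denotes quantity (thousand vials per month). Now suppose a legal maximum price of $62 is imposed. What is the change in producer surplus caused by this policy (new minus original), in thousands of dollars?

In a free market, 568 - 3P = 5P - 232 gives the equilibrium P* = 100, Q* = 268.
Since 62 < 100, the ceiling is binding.
At P = 62: Qd = 568 - 3·62 = 382 and Qs = 5·62 - 232 = 78.
Producer surplus without the control is ½ · (100 - 46.4) · 268 = 7182.4.
With the ceiling, producers sell 78 units at 62, so PS = ½ · (62 - 46.4) · 78 = 608.4.
Change in producer surplus = 608.4 - 7182.4 = -6574.

-6574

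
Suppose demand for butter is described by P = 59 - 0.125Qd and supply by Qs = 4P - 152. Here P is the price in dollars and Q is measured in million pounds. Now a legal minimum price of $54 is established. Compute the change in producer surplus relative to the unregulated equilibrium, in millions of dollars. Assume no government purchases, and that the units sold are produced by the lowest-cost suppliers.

Rearranging demand gives Qd = 472 - 8P. Without the control the market clears where 472 - 8P = 4P - 152, i.e. P* = 52 and Q* = 56.
The floor of 54 is above the equilibrium price 52, so it binds.
At P = 54: Qd = 472 - 8·54 = 40 and Qs = 4·54 - 152 = 64.
Producer surplus without the control is ½ · (52 - 38) · 56 = 392.
With the floor, 40 units are sold at 54. The supply price at Q = 40 is 48, so PS = ½ · [(54 - 38) + (54 - 48)] · 40 = 440.
Change in producer surplus = 440 - 392 = 48.

48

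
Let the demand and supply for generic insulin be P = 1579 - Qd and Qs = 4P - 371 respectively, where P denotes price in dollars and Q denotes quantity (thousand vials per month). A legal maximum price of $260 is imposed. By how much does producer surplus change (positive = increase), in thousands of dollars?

-120770

Rearranging demand gives Qd = 1579 - P. Without the control the market clears where 1579 - P = 4P - 371, i.e. P* = 390 and Q* = 1189.
Since 260 < 390, the ceiling is binding.
At P = 260: Qd = 1579 - 260 = 1319 and Qs = 4·260 - 371 = 669.
Producer surplus without the control is ½ · (390 - 92.75) · 1189 = 176715.125.
With the ceiling, producers sell 669 units at 260, so PS = ½ · (260 - 92.75) · 669 = 55945.125.
Change in producer surplus = 55945.125 - 176715.125 = -120770.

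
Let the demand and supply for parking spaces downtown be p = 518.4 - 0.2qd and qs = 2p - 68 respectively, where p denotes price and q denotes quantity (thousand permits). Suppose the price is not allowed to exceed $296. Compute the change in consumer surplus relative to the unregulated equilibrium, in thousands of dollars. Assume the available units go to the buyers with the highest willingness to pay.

Rearranging demand gives qd = 2592 - 5p. Setting quantity demanded equal to quantity supplied, 2592 - 5p = 2p - 68, gives p* = 380 and q* = 692.
The ceiling of 296 is below the equilibrium price 380, so it binds.
At p = 296: qd = 2592 - 5·296 = 1112 and qs = 2·296 - 68 = 524.
Consumer surplus without the control is ½ · (518.4 - 380) · 692 = 47886.4.
With the ceiling, 524 units are sold at 296 (assume they go to the highest-value buyers). The demand price at q = 524 is 413.6, so CS = ½ · [(518.4 - 296) + (413.6 - 296)] · 524 = 89080.
Change in consumer surplus = 89080 - 47886.4 = 41193.6.

41193.6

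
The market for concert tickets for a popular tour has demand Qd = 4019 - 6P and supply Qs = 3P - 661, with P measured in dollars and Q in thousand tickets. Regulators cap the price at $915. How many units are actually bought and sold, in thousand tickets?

Equilibrium: 4019 - 6P = 3P - 661, so 4680 = 9P and P* = 520, Q* = 899.
Since 915 is above P* = 520, the ceiling does not bind and the free-market outcome prevails.

899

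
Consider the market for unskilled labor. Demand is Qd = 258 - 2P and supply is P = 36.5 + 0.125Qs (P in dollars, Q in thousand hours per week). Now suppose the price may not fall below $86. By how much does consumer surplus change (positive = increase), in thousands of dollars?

Rearranging supply gives Qs = 8P - 292. Without the control the market clears where 258 - 2P = 8P - 292, i.e. P* = 55 and Q* = 148.
The floor of 86 is above the equilibrium price 55, so it binds.
At P = 86: Qd = 258 - 2·86 = 86 and Qs = 8·86 - 292 = 396.
Consumer surplus without the control is ½ · (129 - 55) · 148 = 5476.
With the floor, consumers buy 86 units at 86, so CS = ½ · (129 - 86) · 86 = 1849.
Change in consumer surplus = 1849 - 5476 = -3627.

-3627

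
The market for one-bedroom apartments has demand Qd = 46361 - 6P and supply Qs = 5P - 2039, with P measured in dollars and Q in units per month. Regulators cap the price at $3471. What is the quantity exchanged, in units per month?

15316

Setting quantity demanded equal to quantity supplied, 46361 - 6P = 5P - 2039, gives P* = 4400 and Q* = 19961.
Since 3471 < 4400, the ceiling is binding.
At P = 3471: Qd = 46361 - 6·3471 = 25535 and Qs = 5·3471 - 2039 = 15316.
The quantity actually transacted is the short side, supply: 15316.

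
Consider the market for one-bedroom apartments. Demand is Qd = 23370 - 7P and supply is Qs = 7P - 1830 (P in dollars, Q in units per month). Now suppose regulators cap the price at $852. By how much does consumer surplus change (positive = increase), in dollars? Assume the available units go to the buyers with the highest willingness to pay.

773568

Setting quantity demanded equal to quantity supplied, 23370 - 7P = 7P - 1830, gives P* = 1800 and Q* = 10770.
Because the ceiling (852) lies below the market-clearing price, it is binding.
At P = 852: Qd = 23370 - 7·852 = 17406 and Qs = 7·852 - 1830 = 4134.
Consumer surplus without the control is ½ · (23370/7 - 1800) · 10770 = 57996450/7.
With the ceiling, 4134 units are sold at 852 (assume they go to the highest-value buyers). The demand price at Q = 4134 is 2748, so CS = ½ · [(23370/7 - 852) + (2748 - 852)] · 4134 = 63411426/7.
Change in consumer surplus = 63411426/7 - 57996450/7 = 773568.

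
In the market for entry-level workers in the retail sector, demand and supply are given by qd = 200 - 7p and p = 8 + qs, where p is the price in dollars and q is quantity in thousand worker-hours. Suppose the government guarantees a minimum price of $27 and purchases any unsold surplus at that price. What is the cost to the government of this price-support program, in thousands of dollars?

216

Rearranging supply gives qs = p - 8. In a free market, 200 - 7p = p - 8 gives the equilibrium p* = 26, q* = 18.
Since 27 > 26, the floor is binding.
At p = 27: qd = 200 - 7·27 = 11 and qs = 27 - 8 = 19.
Surplus = qs - qd = 8.
Government expenditure = surplus × support price = 8 × 27 = 216.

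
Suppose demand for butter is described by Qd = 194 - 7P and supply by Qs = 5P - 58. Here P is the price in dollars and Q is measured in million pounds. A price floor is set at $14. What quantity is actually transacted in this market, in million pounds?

47

Equilibrium: 194 - 7P = 5P - 58, so 252 = 12P and P* = 21, Q* = 47.
The floor of 14 is below the equilibrium price 21, so it is not binding; the market clears at P* = 21, Q* = 47.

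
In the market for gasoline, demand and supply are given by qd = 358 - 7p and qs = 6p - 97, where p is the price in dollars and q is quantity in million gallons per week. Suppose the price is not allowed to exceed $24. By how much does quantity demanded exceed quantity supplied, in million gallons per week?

143

In a free market, 358 - 7p = 6p - 97 gives the equilibrium p* = 35, q* = 113.
Because the ceiling (24) lies below the market-clearing price, it is binding.
At p = 24: qd = 358 - 7·24 = 190 and qs = 6·24 - 97 = 47.
Shortage = qd - qs = 190 - 47 = 143.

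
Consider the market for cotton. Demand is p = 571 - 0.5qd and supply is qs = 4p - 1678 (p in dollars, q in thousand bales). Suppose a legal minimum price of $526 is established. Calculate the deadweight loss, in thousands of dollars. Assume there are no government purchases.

Rearranging demand gives qd = 1142 - 2p. Equilibrium: 1142 - 2p = 4p - 1678, so 2820 = 6p and p* = 470, q* = 202.
The floor of 526 is above the equilibrium price 470, so it binds.
At p = 526: qd = 1142 - 2·526 = 90 and qs = 4·526 - 1678 = 426.
Quantity traded falls to 90. At q = 90 the demand price is (1142 - 90)/2 = 526 and the supply price is (1678 + 90)/4 = 442.
Deadweight loss = ½ · (526 - 442) · (202 - 90) = ½ · 84 · 112 = 4704.

4704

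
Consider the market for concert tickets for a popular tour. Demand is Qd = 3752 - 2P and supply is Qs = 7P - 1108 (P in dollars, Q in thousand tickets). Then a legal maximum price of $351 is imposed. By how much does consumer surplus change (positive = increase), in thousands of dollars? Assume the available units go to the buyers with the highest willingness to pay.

-182621.25

Without the control the market clears where 3752 - 2P = 7P - 1108, i.e. P* = 540 and Q* = 2672.
Because the ceiling (351) lies below the market-clearing price, it is binding.
At P = 351: Qd = 3752 - 2·351 = 3050 and Qs = 7·351 - 1108 = 1349.
Consumer surplus without the control is ½ · (1876 - 540) · 2672 = 1784896.
With the ceiling, 1349 units are sold at 351 (assume they go to the highest-value buyers). The demand price at Q = 1349 is 1201.5, so CS = ½ · [(1876 - 351) + (1201.5 - 351)] · 1349 = 1602274.75.
Change in consumer surplus = 1602274.75 - 1784896 = -182621.25.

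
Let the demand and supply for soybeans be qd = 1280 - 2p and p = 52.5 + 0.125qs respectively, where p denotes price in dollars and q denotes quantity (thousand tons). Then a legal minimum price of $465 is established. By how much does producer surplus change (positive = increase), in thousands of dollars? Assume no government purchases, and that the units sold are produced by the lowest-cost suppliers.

Rearranging supply gives qs = 8p - 420. Without the control the market clears where 1280 - 2p = 8p - 420, i.e. p* = 170 and q* = 940.
The floor of 465 is above the equilibrium price 170, so it binds.
At p = 465: qd = 1280 - 2·465 = 350 and qs = 8·465 - 420 = 3300.
Producer surplus without the control is ½ · (170 - 52.5) · 940 = 55225.
With the floor, 350 units are sold at 465. The supply price at q = 350 is 96.25, so PS = ½ · [(465 - 52.5) + (465 - 96.25)] · 350 = 136718.75.
Change in producer surplus = 136718.75 - 55225 = 81493.75.

81493.75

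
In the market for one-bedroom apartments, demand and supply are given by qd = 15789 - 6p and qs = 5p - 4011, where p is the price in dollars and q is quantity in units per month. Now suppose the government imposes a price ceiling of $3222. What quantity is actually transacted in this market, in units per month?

4989

In a free market, 15789 - 6p = 5p - 4011 gives the equilibrium p* = 1800, q* = 4989.
The ceiling of 3222 is above the equilibrium price 1800, so it is not binding; the market clears at p* = 1800, q* = 4989.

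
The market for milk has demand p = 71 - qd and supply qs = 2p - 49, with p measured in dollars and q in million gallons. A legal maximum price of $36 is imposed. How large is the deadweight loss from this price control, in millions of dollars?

48

Rearranging demand gives qd = 71 - p. Setting quantity demanded equal to quantity supplied, 71 - p = 2p - 49, gives p* = 40 and q* = 31.
The ceiling of 36 is below the equilibrium price 40, so it binds.
At p = 36: qd = 71 - 36 = 35 and qs = 2·36 - 49 = 23.
Quantity traded falls to 23. At q = 23 the demand price is 71 - 23 = 48 and the supply price is (49 + 23)/2 = 36.
Deadweight loss = ½ · (48 - 36) · (31 - 23) = ½ · 12 · 8 = 48.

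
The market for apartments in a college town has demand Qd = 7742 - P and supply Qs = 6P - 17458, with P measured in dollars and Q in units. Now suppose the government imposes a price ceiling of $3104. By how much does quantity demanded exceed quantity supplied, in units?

3472

Setting quantity demanded equal to quantity supplied, 7742 - P = 6P - 17458, gives P* = 3600 and Q* = 4142.
Because the ceiling (3104) lies below the market-clearing price, it is binding.
At P = 3104: Qd = 7742 - 3104 = 4638 and Qs = 6·3104 - 17458 = 1166.
Shortage = Qd - Qs = 4638 - 1166 = 3472.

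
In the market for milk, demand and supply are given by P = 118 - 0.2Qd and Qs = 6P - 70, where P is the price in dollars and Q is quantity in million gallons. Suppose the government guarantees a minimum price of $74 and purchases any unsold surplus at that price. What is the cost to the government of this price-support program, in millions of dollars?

Rearranging demand gives Qd = 590 - 5P. Without the control the market clears where 590 - 5P = 6P - 70, i.e. P* = 60 and Q* = 290.
Since 74 > 60, the floor is binding.
At P = 74: Qd = 590 - 5·74 = 220 and Qs = 6·74 - 70 = 374.
Surplus = Qs - Qd = 154.
Government expenditure = surplus × support price = 154 × 74 = 11396.

11396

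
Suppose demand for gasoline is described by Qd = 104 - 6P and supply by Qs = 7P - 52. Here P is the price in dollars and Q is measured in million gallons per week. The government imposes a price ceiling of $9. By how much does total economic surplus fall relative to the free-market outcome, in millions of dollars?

68.25

Without the control the market clears where 104 - 6P = 7P - 52, i.e. P* = 12 and Q* = 32.
Since 9 < 12, the ceiling is binding.
At P = 9: Qd = 104 - 6·9 = 50 and Qs = 7·9 - 52 = 11.
Quantity traded falls to 11. At Q = 11 the demand price is (104 - 11)/6 = 15.5 and the supply price is (52 + 11)/7 = 9.
Deadweight loss = ½ · (15.5 - 9) · (32 - 11) = ½ · 6.5 · 21 = 68.25.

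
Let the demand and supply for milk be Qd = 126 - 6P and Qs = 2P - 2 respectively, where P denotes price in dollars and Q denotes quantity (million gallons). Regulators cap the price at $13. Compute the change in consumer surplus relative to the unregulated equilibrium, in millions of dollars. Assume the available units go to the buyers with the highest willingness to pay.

In a free market, 126 - 6P = 2P - 2 gives the equilibrium P* = 16, Q* = 30.
Since 13 < 16, the ceiling is binding.
At P = 13: Qd = 126 - 6·13 = 48 and Qs = 2·13 - 2 = 24.
Consumer surplus without the control is ½ · (21 - 16) · 30 = 75.
With the ceiling, 24 units are sold at 13 (assume they go to the highest-value buyers). The demand price at Q = 24 is 17, so CS = ½ · [(21 - 13) + (17 - 13)] · 24 = 144.
Change in consumer surplus = 144 - 75 = 69.

69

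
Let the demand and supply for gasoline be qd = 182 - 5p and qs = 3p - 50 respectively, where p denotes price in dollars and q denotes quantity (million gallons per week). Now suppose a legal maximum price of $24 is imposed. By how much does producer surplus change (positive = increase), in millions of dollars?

-147.5

Equilibrium: 182 - 5p = 3p - 50, so 232 = 8p and p* = 29, q* = 37.
Since 24 < 29, the ceiling is binding.
At p = 24: qd = 182 - 5·24 = 62 and qs = 3·24 - 50 = 22.
Producer surplus without the control is ½ · (29 - 50/3) · 37 = 1369/6.
With the ceiling, producers sell 22 units at 24, so PS = ½ · (24 - 50/3) · 22 = 242/3.
Change in producer surplus = 242/3 - 1369/6 = -147.5.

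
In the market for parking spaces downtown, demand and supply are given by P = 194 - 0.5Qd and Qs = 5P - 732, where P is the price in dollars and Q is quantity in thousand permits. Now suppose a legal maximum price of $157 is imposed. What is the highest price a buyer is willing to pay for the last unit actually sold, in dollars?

167.5

Rearranging demand gives Qd = 388 - 2P. Without the control the market clears where 388 - 2P = 5P - 732, i.e. P* = 160 and Q* = 68.
The ceiling of 157 is below the equilibrium price 160, so it binds.
At P = 157: Qd = 388 - 2·157 = 74 and Qs = 5·157 - 732 = 53.
Only 53 units reach the market. On the demand curve, the marginal buyer's willingness to pay at Q = 53 is (388 - 53)/2 = 167.5.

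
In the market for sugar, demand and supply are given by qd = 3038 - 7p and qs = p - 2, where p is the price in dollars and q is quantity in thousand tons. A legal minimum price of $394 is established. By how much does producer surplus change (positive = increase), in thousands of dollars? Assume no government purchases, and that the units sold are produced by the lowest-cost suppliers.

Equilibrium: 3038 - 7p = p - 2, so 3040 = 8p and p* = 380, q* = 378.
The floor of 394 is above the equilibrium price 380, so it binds.
At p = 394: qd = 3038 - 7·394 = 280 and qs = 394 - 2 = 392.
Producer surplus without the control is ½ · (380 - 2) · 378 = 71442.
With the floor, 280 units are sold at 394. The supply price at q = 280 is 282, so PS = ½ · [(394 - 2) + (394 - 282)] · 280 = 70560.
Change in producer surplus = 70560 - 71442 = -882.

-882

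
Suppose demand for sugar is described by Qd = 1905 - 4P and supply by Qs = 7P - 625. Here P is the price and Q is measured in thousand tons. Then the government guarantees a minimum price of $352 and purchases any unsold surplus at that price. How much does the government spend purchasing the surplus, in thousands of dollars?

Without the control the market clears where 1905 - 4P = 7P - 625, i.e. P* = 230 and Q* = 985.
Because the floor (352) lies above the market-clearing price, it is binding.
At P = 352: Qd = 1905 - 4·352 = 497 and Qs = 7·352 - 625 = 1839.
Surplus = Qs - Qd = 1342.
Government expenditure = surplus × support price = 1342 × 352 = 472384.

472384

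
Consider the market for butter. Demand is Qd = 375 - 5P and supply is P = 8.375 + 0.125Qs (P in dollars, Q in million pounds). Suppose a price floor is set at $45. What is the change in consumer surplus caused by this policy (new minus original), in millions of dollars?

-1952.5

Rearranging supply gives Qs = 8P - 67. Equilibrium: 375 - 5P = 8P - 67, so 442 = 13P and P* = 34, Q* = 205.
The floor of 45 is above the equilibrium price 34, so it binds.
At P = 45: Qd = 375 - 5·45 = 150 and Qs = 8·45 - 67 = 293.
Consumer surplus without the control is ½ · (75 - 34) · 205 = 4202.5.
With the floor, consumers buy 150 units at 45, so CS = ½ · (75 - 45) · 150 = 2250.
Change in consumer surplus = 2250 - 4202.5 = -1952.5.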